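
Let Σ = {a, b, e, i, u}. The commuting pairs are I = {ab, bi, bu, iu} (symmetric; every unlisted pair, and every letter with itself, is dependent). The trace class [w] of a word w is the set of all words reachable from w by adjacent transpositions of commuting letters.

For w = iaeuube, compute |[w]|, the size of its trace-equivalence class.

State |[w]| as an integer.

#0=i has no predecessor
#1=a depends on [0:i]
#2=e depends on [1:a]
#3=u depends on [2:e]
#4=u depends on [3:u]
#5=b depends on [2:e]
#6=e depends on [4:u, 5:b]
sources: [0:i]
N(rest) = Σ N(rest − s) over sources s of rest; N(one piece) = 1:
  size 1 → [6]=1
  size 2 → [4,6]=1  [5,6]=1
  size 3 → [3,4,6]=1  [4,5,6]=2
  size 4 → [3,4,5,6]=3
  size 5 → [2,3,4,5,6]=3
  first=0(i) contributes 3

3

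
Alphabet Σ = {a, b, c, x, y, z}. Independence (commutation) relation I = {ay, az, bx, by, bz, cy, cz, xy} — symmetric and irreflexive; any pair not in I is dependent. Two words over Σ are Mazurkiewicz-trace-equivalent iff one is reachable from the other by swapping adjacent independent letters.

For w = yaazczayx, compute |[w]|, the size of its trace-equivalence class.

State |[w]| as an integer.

0(y) covers ∅
1(a) covers ∅
2(a) covers 1:a
3(z) covers 0:y
4(c) covers 2:a
5(z) covers 3:z
6(a) covers 4:c
7(y) covers 5:z
8(x) covers 5:z, 6:a
floor of heap: 0:y, 1:a
completions by unplaced set U, small U first (add the entries for U minus each lowest piece of U):
  |U|=1: {7}:1  {8}:1
  |U|=2: {6,8}:1  {7,8}:2
  |U|=3: {4,6,8}:1  {5,7,8}:2  {6,7,8}:3
  |U|=4: {2,4,6,8}:1  {3,5,7,8}:2  {4,6,7,8}:4  {5,6,7,8}:5
  |U|=5: {0,3,5,7,8}:2  {1,2,4,6,8}:1  {2,4,6,7,8}:5  {3,5,6,7,8}:7  {4,5,6,7,8}:9
  |U|=6: {0,3,5,6,7,8}:9  {1,2,4,6,7,8}:6  {2,4,5,6,7,8}:14  {3,4,5,6,7,8}:16
  |U|=7: {0,3,4,5,6,7,8}:25  {1,2,4,5,6,7,8}:20  {2,3,4,5,6,7,8}:30
  start at 0(y): 50
  start at 1(a): 55
sum over floor = 105

105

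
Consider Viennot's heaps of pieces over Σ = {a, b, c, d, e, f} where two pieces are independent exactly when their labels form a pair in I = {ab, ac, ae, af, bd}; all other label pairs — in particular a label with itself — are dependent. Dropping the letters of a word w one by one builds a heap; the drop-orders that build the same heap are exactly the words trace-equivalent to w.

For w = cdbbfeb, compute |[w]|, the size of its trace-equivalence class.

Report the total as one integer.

3

drop 0:c onto floor
drop 1:d onto {0:c}
drop 2:b onto {0:c}
drop 3:b onto {2:b}
drop 4:f onto {1:d, 3:b}
drop 5:e onto {4:f}
drop 6:b onto {5:e}
ground layer = {0:c}
drop-orders for the pieces not yet dropped (sum over which currently-grounded one goes next):
  1 to go: {6} 1
  2 to go: {5,6} 1
  3 to go: {4,5,6} 1
  4 to go: {1,4,5,6} 1  {3,4,5,6} 1
  5 to go: {1,3,4,5,6} 2  {2,3,4,5,6} 1
  if 0:c drops first: 3 orders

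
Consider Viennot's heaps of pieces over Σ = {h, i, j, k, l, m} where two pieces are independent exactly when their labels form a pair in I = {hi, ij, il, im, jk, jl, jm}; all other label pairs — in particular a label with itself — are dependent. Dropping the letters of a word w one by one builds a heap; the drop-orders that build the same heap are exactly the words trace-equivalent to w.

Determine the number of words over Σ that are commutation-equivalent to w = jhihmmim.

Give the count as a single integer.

28

0(j) covers ∅
1(h) covers 0:j
2(i) covers ∅
3(h) covers 1:h
4(m) covers 3:h
5(m) covers 4:m
6(i) covers 2:i
7(m) covers 5:m
floor of heap: 0:j, 2:i
completions by unplaced set U, small U first (add the entries for U minus each lowest piece of U):
  |U|=1: {6}:1  {7}:1
  |U|=2: {2,6}:1  {5,7}:1  {6,7}:2
  |U|=3: {2,6,7}:3  {4,5,7}:1  {5,6,7}:3
  |U|=4: {2,5,6,7}:6  {3,4,5,7}:1  {4,5,6,7}:4
  |U|=5: {1,3,4,5,7}:1  {2,4,5,6,7}:10  {3,4,5,6,7}:5
  |U|=6: {0,1,3,4,5,7}:1  {1,3,4,5,6,7}:6  {2,3,4,5,6,7}:15
  start at 0(j): 21
  start at 2(i): 7
sum over floor = 28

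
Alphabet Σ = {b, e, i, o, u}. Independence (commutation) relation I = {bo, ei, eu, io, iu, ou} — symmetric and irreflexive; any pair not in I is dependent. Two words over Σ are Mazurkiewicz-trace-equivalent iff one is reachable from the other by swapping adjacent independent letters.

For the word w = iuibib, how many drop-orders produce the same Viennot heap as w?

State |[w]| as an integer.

3

0(i) covers ∅
1(u) covers ∅
2(i) covers 0:i
3(b) covers 1:u, 2:i
4(i) covers 3:b
5(b) covers 4:i
floor of heap: 0:i, 1:u
completions by unplaced set U, small U first (add the entries for U minus each lowest piece of U):
  |U|=1: {5}:1
  |U|=2: {4,5}:1
  |U|=3: {3,4,5}:1
  |U|=4: {1,3,4,5}:1  {2,3,4,5}:1
  start at 0(i): 2
  start at 1(u): 1
sum over floor = 3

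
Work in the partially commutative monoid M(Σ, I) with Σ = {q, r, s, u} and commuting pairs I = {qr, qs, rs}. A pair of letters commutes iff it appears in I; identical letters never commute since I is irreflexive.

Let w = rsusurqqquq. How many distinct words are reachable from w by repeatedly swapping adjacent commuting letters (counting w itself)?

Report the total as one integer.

8

piece 0:r — minimal
piece 1:s — minimal
piece 2:u rests on {0:r, 1:s}
piece 3:s rests on {2:u}
piece 4:u rests on {3:s}
piece 5:r rests on {4:u}
piece 6:q rests on {4:u}
piece 7:q rests on {6:q}
piece 8:q rests on {7:q}
piece 9:u rests on {5:r, 8:q}
piece 10:q rests on {9:u}
minimal pieces: {0:r, 1:s}
ways to finish when only these pieces remain (= sum over removing one remaining piece with nothing left below it):
  1 left: {10}→1
  2 left: {9,10}→1
  3 left: {5,9,10}→1  {8,9,10}→1
  4 left: {5,8,9,10}→2  {7,8,9,10}→1
  5 left: {5,7,8,9,10}→3  {6,7,8,9,10}→1
  6 left: {5,6,7,8,9,10}→4
  7 left: {4,5,6,7,8,9,10}→4
  8 left: {3,4,5,6,7,8,9,10}→4
  9 left: {2,3,4,5,6,7,8,9,10}→4
  placing 0:r first → 4 extensions
  placing 1:s first → 4 extensions
total linear extensions = 8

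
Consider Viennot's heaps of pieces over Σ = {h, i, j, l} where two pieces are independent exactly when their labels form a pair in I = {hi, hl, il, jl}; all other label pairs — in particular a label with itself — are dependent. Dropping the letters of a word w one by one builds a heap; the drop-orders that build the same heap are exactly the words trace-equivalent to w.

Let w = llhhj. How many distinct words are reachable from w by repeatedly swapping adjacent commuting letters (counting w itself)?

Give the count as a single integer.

0(l) covers ∅
1(l) covers 0:l
2(h) covers ∅
3(h) covers 2:h
4(j) covers 3:h
floor of heap: 0:l, 2:h
completions by unplaced set U, small U first (add the entries for U minus each lowest piece of U):
  |U|=1: {1}:1  {4}:1
  |U|=2: {0,1}:1  {1,4}:2  {3,4}:1
  |U|=3: {0,1,4}:3  {1,3,4}:3  {2,3,4}:1
  start at 0(l): 4
  start at 2(h): 6
sum over floor = 10

10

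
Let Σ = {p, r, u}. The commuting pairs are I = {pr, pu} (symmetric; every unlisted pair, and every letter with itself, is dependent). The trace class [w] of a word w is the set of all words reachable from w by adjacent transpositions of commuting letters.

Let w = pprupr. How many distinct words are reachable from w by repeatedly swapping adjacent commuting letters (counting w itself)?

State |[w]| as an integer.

20

#0=p has no predecessor
#1=p depends on [0:p]
#2=r has no predecessor
#3=u depends on [2:r]
#4=p depends on [1:p]
#5=r depends on [3:u]
sources: [0:p, 2:r]
N(rest) = Σ N(rest − s) over sources s of rest; N(one piece) = 1:
  size 1 → [4]=1  [5]=1
  size 2 → [1,4]=1  [3,5]=1  [4,5]=2
  size 3 → [0,1,4]=1  [1,4,5]=3  [2,3,5]=1  [3,4,5]=3
  size 4 → [0,1,4,5]=4  [1,3,4,5]=6  [2,3,4,5]=4
  first=0(p) contributes 10
  first=2(r) contributes 10
|[w]| = 20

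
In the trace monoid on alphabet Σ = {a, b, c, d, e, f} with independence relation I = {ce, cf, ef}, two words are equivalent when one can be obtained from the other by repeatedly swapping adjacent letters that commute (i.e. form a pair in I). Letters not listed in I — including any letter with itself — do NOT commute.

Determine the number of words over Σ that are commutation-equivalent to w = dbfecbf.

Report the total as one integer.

piece 0:d — minimal
piece 1:b rests on {0:d}
piece 2:f rests on {1:b}
piece 3:e rests on {1:b}
piece 4:c rests on {1:b}
piece 5:b rests on {2:f, 3:e, 4:c}
piece 6:f rests on {5:b}
minimal pieces: {0:d}
ways to finish when only these pieces remain (= sum over removing one remaining piece with nothing left below it):
  1 left: {6}→1
  2 left: {5,6}→1
  3 left: {2,5,6}→1  {3,5,6}→1  {4,5,6}→1
  4 left: {2,3,5,6}→2  {2,4,5,6}→2  {3,4,5,6}→2
  5 left: {2,3,4,5,6}→6
  placing 0:d first → 6 extensions

6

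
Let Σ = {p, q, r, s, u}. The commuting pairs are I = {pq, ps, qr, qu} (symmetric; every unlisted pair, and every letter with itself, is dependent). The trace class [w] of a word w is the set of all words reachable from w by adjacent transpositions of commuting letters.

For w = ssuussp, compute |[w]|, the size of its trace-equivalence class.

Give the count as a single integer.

0(s) covers ∅
1(s) covers 0:s
2(u) covers 1:s
3(u) covers 2:u
4(s) covers 3:u
5(s) covers 4:s
6(p) covers 3:u
floor of heap: 0:s
completions by unplaced set U, small U first (add the entries for U minus each lowest piece of U):
  |U|=1: {5}:1  {6}:1
  |U|=2: {4,5}:1  {5,6}:2
  |U|=3: {4,5,6}:3
  |U|=4: {3,4,5,6}:3
  |U|=5: {2,3,4,5,6}:3
  start at 0(s): 3

3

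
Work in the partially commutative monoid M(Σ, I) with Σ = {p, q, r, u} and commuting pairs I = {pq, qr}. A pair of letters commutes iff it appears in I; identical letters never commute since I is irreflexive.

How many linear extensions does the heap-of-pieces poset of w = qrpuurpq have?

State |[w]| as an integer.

9

#0=q has no predecessor
#1=r has no predecessor
#2=p depends on [1:r]
#3=u depends on [0:q, 2:p]
#4=u depends on [3:u]
#5=r depends on [4:u]
#6=p depends on [5:r]
#7=q depends on [4:u]
sources: [0:q, 1:r]
N(rest) = Σ N(rest − s) over sources s of rest; N(one piece) = 1:
  size 1 → [6]=1  [7]=1
  size 2 → [5,6]=1  [6,7]=2
  size 3 → [5,6,7]=3
  size 4 → [4,5,6,7]=3
  size 5 → [3,4,5,6,7]=3
  size 6 → [0,3,4,5,6,7]=3  [2,3,4,5,6,7]=3
  first=0(q) contributes 3
  first=1(r) contributes 6
|[w]| = 9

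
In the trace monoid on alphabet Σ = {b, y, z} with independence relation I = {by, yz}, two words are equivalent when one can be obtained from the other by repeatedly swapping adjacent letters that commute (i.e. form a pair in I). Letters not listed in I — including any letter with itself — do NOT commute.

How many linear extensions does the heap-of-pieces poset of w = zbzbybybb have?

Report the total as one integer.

drop 0:z onto floor
drop 1:b onto {0:z}
drop 2:z onto {1:b}
drop 3:b onto {2:z}
drop 4:y onto floor
drop 5:b onto {3:b}
drop 6:y onto {4:y}
drop 7:b onto {5:b}
drop 8:b onto {7:b}
ground layer = {0:z, 4:y}
drop-orders for the pieces not yet dropped (sum over which currently-grounded one goes next):
  1 to go: {6} 1  {8} 1
  2 to go: {4,6} 1  {6,8} 2  {7,8} 1
  3 to go: {4,6,8} 3  {5,7,8} 1  {6,7,8} 3
  4 to go: {3,5,7,8} 1  {4,6,7,8} 6  {5,6,7,8} 4
  5 to go: {2,3,5,7,8} 1  {3,5,6,7,8} 5  {4,5,6,7,8} 10
  6 to go: {1,2,3,5,7,8} 1  {2,3,5,6,7,8} 6  {3,4,5,6,7,8} 15
  7 to go: {0,1,2,3,5,7,8} 1  {1,2,3,5,6,7,8} 7  {2,3,4,5,6,7,8} 21
  if 0:z drops first: 28 orders
  if 4:y drops first: 8 orders
heap linearizations: 36

36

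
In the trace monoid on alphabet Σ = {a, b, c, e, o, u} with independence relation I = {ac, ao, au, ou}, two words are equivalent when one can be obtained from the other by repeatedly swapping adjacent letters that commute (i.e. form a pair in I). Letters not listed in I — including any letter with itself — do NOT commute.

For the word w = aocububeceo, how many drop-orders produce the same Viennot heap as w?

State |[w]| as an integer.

4

#0=a has no predecessor
#1=o has no predecessor
#2=c depends on [1:o]
#3=u depends on [2:c]
#4=b depends on [0:a, 3:u]
#5=u depends on [4:b]
#6=b depends on [5:u]
#7=e depends on [6:b]
#8=c depends on [7:e]
#9=e depends on [8:c]
#10=o depends on [9:e]
sources: [0:a, 1:o]
N(rest) = Σ N(rest − s) over sources s of rest; N(one piece) = 1:
  size 1 → [10]=1
  size 2 → [9,10]=1
  size 3 → [8,9,10]=1
  size 4 → [7,8,9,10]=1
  size 5 → [6,7,8,9,10]=1
  size 6 → [5,6,7,8,9,10]=1
  size 7 → [4,5,6,7,8,9,10]=1
  size 8 → [0,4,5,6,7,8,9,10]=1  [3,4,5,6,7,8,9,10]=1
  size 9 → [0,3,4,5,6,7,8,9,10]=2  [2,3,4,5,6,7,8,9,10]=1
  first=0(a) contributes 1
  first=1(o) contributes 3
|[w]| = 4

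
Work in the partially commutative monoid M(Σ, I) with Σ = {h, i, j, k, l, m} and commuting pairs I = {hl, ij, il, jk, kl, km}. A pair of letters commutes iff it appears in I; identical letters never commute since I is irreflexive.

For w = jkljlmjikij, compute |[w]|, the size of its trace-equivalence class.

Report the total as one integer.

65

piece 0:j — minimal
piece 1:k — minimal
piece 2:l rests on {0:j}
piece 3:j rests on {2:l}
piece 4:l rests on {3:j}
piece 5:m rests on {4:l}
piece 6:j rests on {5:m}
piece 7:i rests on {1:k, 5:m}
piece 8:k rests on {7:i}
piece 9:i rests on {8:k}
piece 10:j rests on {6:j}
minimal pieces: {0:j, 1:k}
ways to finish when only these pieces remain (= sum over removing one remaining piece with nothing left below it):
  1 left: {9}→1  {10}→1
  2 left: {6,10}→1  {8,9}→1  {9,10}→2
  3 left: {6,9,10}→3  {7,8,9}→1  {8,9,10}→3
  4 left: {1,7,8,9}→1  {6,8,9,10}→6  {7,8,9,10}→4
  5 left: {1,7,8,9,10}→5  {6,7,8,9,10}→10
  6 left: {1,6,7,8,9,10}→15  {5,6,7,8,9,10}→10
  7 left: {1,5,6,7,8,9,10}→25  {4,5,6,7,8,9,10}→10
  8 left: {1,4,5,6,7,8,9,10}→35  {3,4,5,6,7,8,9,10}→10
  9 left: {1,3,4,5,6,7,8,9,10}→45  {2,3,4,5,6,7,8,9,10}→10
  placing 0:j first → 55 extensions
  placing 1:k first → 10 extensions
total linear extensions = 65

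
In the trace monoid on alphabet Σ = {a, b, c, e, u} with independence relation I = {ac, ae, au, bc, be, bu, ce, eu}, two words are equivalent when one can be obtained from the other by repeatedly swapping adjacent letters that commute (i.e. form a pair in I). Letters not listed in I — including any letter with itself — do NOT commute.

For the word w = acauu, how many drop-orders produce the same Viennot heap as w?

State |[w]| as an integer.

10

#0=a has no predecessor
#1=c has no predecessor
#2=a depends on [0:a]
#3=u depends on [1:c]
#4=u depends on [3:u]
sources: [0:a, 1:c]
N(rest) = Σ N(rest − s) over sources s of rest; N(one piece) = 1:
  size 1 → [2]=1  [4]=1
  size 2 → [0,2]=1  [2,4]=2  [3,4]=1
  size 3 → [0,2,4]=3  [1,3,4]=1  [2,3,4]=3
  first=0(a) contributes 4
  first=1(c) contributes 6
|[w]| = 10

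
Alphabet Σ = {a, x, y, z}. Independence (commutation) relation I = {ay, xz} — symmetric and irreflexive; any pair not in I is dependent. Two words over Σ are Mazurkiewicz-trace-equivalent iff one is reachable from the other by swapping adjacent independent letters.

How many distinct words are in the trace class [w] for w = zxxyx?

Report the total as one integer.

3

0(z) covers ∅
1(x) covers ∅
2(x) covers 1:x
3(y) covers 0:z, 2:x
4(x) covers 3:y
floor of heap: 0:z, 1:x
completions by unplaced set U, small U first (add the entries for U minus each lowest piece of U):
  |U|=1: {4}:1
  |U|=2: {3,4}:1
  |U|=3: {0,3,4}:1  {2,3,4}:1
  start at 0(z): 1
  start at 1(x): 2
sum over floor = 3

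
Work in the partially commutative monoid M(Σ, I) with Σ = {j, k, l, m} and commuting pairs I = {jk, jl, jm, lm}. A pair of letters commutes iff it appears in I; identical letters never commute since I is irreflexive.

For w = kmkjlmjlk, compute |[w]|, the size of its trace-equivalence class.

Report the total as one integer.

piece 0:k — minimal
piece 1:m rests on {0:k}
piece 2:k rests on {1:m}
piece 3:j — minimal
piece 4:l rests on {2:k}
piece 5:m rests on {2:k}
piece 6:j rests on {3:j}
piece 7:l rests on {4:l}
piece 8:k rests on {5:m, 7:l}
minimal pieces: {0:k, 3:j}
ways to finish when only these pieces remain (= sum over removing one remaining piece with nothing left below it):
  1 left: {6}→1  {8}→1
  2 left: {3,6}→1  {5,8}→1  {6,8}→2  {7,8}→1
  3 left: {3,6,8}→3  {4,7,8}→1  {5,6,8}→3  {5,7,8}→2  {6,7,8}→3
  4 left: {3,5,6,8}→6  {3,6,7,8}→6  {4,5,7,8}→3  {4,6,7,8}→4  {5,6,7,8}→8
  5 left: {2,4,5,7,8}→3  {3,4,6,7,8}→10  {3,5,6,7,8}→20  {4,5,6,7,8}→15
  6 left: {1,2,4,5,7,8}→3  {2,4,5,6,7,8}→18  {3,4,5,6,7,8}→45
  7 left: {0,1,2,4,5,7,8}→3  {1,2,4,5,6,7,8}→21  {2,3,4,5,6,7,8}→63
  placing 0:k first → 84 extensions
  placing 3:j first → 24 extensions
total linear extensions = 108

108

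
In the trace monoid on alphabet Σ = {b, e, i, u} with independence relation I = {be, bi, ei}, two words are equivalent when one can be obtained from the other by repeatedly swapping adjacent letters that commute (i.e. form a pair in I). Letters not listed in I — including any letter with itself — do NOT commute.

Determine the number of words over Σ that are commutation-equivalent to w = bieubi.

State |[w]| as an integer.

12

drop 0:b onto floor
drop 1:i onto floor
drop 2:e onto floor
drop 3:u onto {0:b, 1:i, 2:e}
drop 4:b onto {3:u}
drop 5:i onto {3:u}
ground layer = {0:b, 1:i, 2:e}
drop-orders for the pieces not yet dropped (sum over which currently-grounded one goes next):
  1 to go: {4} 1  {5} 1
  2 to go: {4,5} 2
  3 to go: {3,4,5} 2
  4 to go: {0,3,4,5} 2  {1,3,4,5} 2  {2,3,4,5} 2
  if 0:b drops first: 4 orders
  if 1:i drops first: 4 orders
  if 2:e drops first: 4 orders
heap linearizations: 12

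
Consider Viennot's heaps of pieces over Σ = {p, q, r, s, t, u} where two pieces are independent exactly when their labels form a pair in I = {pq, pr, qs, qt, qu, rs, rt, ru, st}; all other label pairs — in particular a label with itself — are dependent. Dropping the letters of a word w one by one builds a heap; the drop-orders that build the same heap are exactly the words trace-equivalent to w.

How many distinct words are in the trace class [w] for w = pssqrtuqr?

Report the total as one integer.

drop 0:p onto floor
drop 1:s onto {0:p}
drop 2:s onto {1:s}
drop 3:q onto floor
drop 4:r onto {3:q}
drop 5:t onto {0:p}
drop 6:u onto {2:s, 5:t}
drop 7:q onto {4:r}
drop 8:r onto {7:q}
ground layer = {0:p, 3:q}
drop-orders for the pieces not yet dropped (sum over which currently-grounded one goes next):
  1 to go: {6} 1  {8} 1
  2 to go: {2,6} 1  {5,6} 1  {6,8} 2  {7,8} 1
  3 to go: {1,2,6} 1  {2,5,6} 2  {2,6,8} 3  {4,7,8} 1  {5,6,8} 3  {6,7,8} 3
  4 to go: {1,2,5,6} 3  {1,2,6,8} 4  {2,5,6,8} 8  {2,6,7,8} 6  {3,4,7,8} 1  {4,6,7,8} 4  {5,6,7,8} 6
  5 to go: {0,1,2,5,6} 3  {1,2,5,6,8} 15  {1,2,6,7,8} 10  {2,4,6,7,8} 10  {2,5,6,7,8} 20  {3,4,6,7,8} 5  {4,5,6,7,8} 10
  6 to go: {0,1,2,5,6,8} 18  {1,2,4,6,7,8} 20  {1,2,5,6,7,8} 45  {2,3,4,6,7,8} 15  {2,4,5,6,7,8} 40  {3,4,5,6,7,8} 15
  7 to go: {0,1,2,5,6,7,8} 63  {1,2,3,4,6,7,8} 35  {1,2,4,5,6,7,8} 105  {2,3,4,5,6,7,8} 70
  if 0:p drops first: 210 orders
  if 3:q drops first: 168 orders
heap linearizations: 378

378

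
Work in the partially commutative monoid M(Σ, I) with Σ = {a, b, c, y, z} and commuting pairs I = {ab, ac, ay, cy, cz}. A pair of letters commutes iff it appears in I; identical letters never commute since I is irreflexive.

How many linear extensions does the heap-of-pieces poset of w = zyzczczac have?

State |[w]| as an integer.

84

piece 0:z — minimal
piece 1:y rests on {0:z}
piece 2:z rests on {1:y}
piece 3:c — minimal
piece 4:z rests on {2:z}
piece 5:c rests on {3:c}
piece 6:z rests on {4:z}
piece 7:a rests on {6:z}
piece 8:c rests on {5:c}
minimal pieces: {0:z, 3:c}
ways to finish when only these pieces remain (= sum over removing one remaining piece with nothing left below it):
  1 left: {7}→1  {8}→1
  2 left: {5,8}→1  {6,7}→1  {7,8}→2
  3 left: {3,5,8}→1  {4,6,7}→1  {5,7,8}→3  {6,7,8}→3
  4 left: {2,4,6,7}→1  {3,5,7,8}→4  {4,6,7,8}→4  {5,6,7,8}→6
  5 left: {1,2,4,6,7}→1  {2,4,6,7,8}→5  {3,5,6,7,8}→10  {4,5,6,7,8}→10
  6 left: {0,1,2,4,6,7}→1  {1,2,4,6,7,8}→6  {2,4,5,6,7,8}→15  {3,4,5,6,7,8}→20
  7 left: {0,1,2,4,6,7,8}→7  {1,2,4,5,6,7,8}→21  {2,3,4,5,6,7,8}→35
  placing 0:z first → 56 extensions
  placing 3:c first → 28 extensions
total linear extensions = 84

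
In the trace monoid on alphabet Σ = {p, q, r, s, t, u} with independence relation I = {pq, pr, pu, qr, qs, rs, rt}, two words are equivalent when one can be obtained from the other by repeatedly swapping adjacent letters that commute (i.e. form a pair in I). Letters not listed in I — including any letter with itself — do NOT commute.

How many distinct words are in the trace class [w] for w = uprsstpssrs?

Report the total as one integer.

81

#0=u has no predecessor
#1=p has no predecessor
#2=r depends on [0:u]
#3=s depends on [0:u, 1:p]
#4=s depends on [3:s]
#5=t depends on [4:s]
#6=p depends on [5:t]
#7=s depends on [6:p]
#8=s depends on [7:s]
#9=r depends on [2:r]
#10=s depends on [8:s]
sources: [0:u, 1:p]
N(rest) = Σ N(rest − s) over sources s of rest; N(one piece) = 1:
  size 1 → [9]=1  [10]=1
  size 2 → [2,9]=1  [8,10]=1  [9,10]=2
  size 3 → [2,9,10]=3  [7,8,10]=1  [8,9,10]=3
  size 4 → [2,8,9,10]=6  [6,7,8,10]=1  [7,8,9,10]=4
  size 5 → [2,7,8,9,10]=10  [5,6,7,8,10]=1  [6,7,8,9,10]=5
  size 6 → [2,6,7,8,9,10]=15  [4,5,6,7,8,10]=1  [5,6,7,8,9,10]=6
  size 7 → [2,5,6,7,8,9,10]=21  [3,4,5,6,7,8,10]=1  [4,5,6,7,8,9,10]=7
  size 8 → [1,3,4,5,6,7,8,10]=1  [2,4,5,6,7,8,9,10]=28  [3,4,5,6,7,8,9,10]=8
  size 9 → [1,3,4,5,6,7,8,9,10]=9  [2,3,4,5,6,7,8,9,10]=36
  first=0(u) contributes 45
  first=1(p) contributes 36
|[w]| = 81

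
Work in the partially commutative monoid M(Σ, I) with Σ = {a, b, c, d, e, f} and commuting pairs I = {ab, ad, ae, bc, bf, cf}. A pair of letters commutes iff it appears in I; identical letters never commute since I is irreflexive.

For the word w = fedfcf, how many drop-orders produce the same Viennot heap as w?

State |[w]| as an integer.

#0=f has no predecessor
#1=e depends on [0:f]
#2=d depends on [1:e]
#3=f depends on [2:d]
#4=c depends on [2:d]
#5=f depends on [3:f]
sources: [0:f]
N(rest) = Σ N(rest − s) over sources s of rest; N(one piece) = 1:
  size 1 → [4]=1  [5]=1
  size 2 → [3,5]=1  [4,5]=2
  size 3 → [3,4,5]=3
  size 4 → [2,3,4,5]=3
  first=0(f) contributes 3

3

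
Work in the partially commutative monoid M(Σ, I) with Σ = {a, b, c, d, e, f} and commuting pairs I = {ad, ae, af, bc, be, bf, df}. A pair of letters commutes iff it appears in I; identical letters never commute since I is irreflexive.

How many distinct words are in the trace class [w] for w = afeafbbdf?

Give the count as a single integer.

#0=a has no predecessor
#1=f has no predecessor
#2=e depends on [1:f]
#3=a depends on [0:a]
#4=f depends on [2:e]
#5=b depends on [3:a]
#6=b depends on [5:b]
#7=d depends on [2:e, 6:b]
#8=f depends on [4:f]
sources: [0:a, 1:f]
N(rest) = Σ N(rest − s) over sources s of rest; N(one piece) = 1:
  size 1 → [7]=1  [8]=1
  size 2 → [4,8]=1  [6,7]=1  [7,8]=2
  size 3 → [4,7,8]=3  [5,6,7]=1  [6,7,8]=3
  size 4 → [2,4,7,8]=3  [3,5,6,7]=1  [4,6,7,8]=6  [5,6,7,8]=4
  size 5 → [0,3,5,6,7]=1  [1,2,4,7,8]=3  [2,4,6,7,8]=9  [3,5,6,7,8]=5  [4,5,6,7,8]=10
  size 6 → [0,3,5,6,7,8]=6  [1,2,4,6,7,8]=12  [2,4,5,6,7,8]=19  [3,4,5,6,7,8]=15
  size 7 → [0,3,4,5,6,7,8]=21  [1,2,4,5,6,7,8]=31  [2,3,4,5,6,7,8]=34
  first=0(a) contributes 65
  first=1(f) contributes 55
|[w]| = 120

120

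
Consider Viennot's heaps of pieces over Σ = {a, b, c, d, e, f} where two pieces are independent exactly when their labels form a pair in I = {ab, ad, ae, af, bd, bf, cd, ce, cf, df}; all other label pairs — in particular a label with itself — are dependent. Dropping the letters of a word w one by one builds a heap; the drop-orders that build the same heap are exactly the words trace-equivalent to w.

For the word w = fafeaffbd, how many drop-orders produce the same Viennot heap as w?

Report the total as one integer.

432

piece 0:f — minimal
piece 1:a — minimal
piece 2:f rests on {0:f}
piece 3:e rests on {2:f}
piece 4:a rests on {1:a}
piece 5:f rests on {3:e}
piece 6:f rests on {5:f}
piece 7:b rests on {3:e}
piece 8:d rests on {3:e}
minimal pieces: {0:f, 1:a}
ways to finish when only these pieces remain (= sum over removing one remaining piece with nothing left below it):
  1 left: {4}→1  {6}→1  {7}→1  {8}→1
  2 left: {1,4}→1  {4,6}→2  {4,7}→2  {4,8}→2  {5,6}→1  {6,7}→2  {6,8}→2  {7,8}→2
  3 left: {1,4,6}→3  {1,4,7}→3  {1,4,8}→3  {4,5,6}→3  {4,6,7}→6  {4,6,8}→6  {4,7,8}→6  {5,6,7}→3  {5,6,8}→3  {6,7,8}→6
  4 left: {1,4,5,6}→6  {1,4,6,7}→12  {1,4,6,8}→12  {1,4,7,8}→12  {4,5,6,7}→12  {4,5,6,8}→12  {4,6,7,8}→24  {5,6,7,8}→12
  5 left: {1,4,5,6,7}→30  {1,4,5,6,8}→30  {1,4,6,7,8}→60  {3,5,6,7,8}→12  {4,5,6,7,8}→60
  6 left: {1,4,5,6,7,8}→180  {2,3,5,6,7,8}→12  {3,4,5,6,7,8}→72
  7 left: {0,2,3,5,6,7,8}→12  {1,3,4,5,6,7,8}→252  {2,3,4,5,6,7,8}→84
  placing 0:f first → 336 extensions
  placing 1:a first → 96 extensions
total linear extensions = 432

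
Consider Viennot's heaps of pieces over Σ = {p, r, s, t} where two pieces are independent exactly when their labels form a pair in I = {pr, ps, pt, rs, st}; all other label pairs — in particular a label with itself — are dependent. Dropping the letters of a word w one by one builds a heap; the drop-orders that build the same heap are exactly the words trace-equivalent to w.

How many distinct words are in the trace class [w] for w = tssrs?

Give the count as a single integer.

0(t) covers ∅
1(s) covers ∅
2(s) covers 1:s
3(r) covers 0:t
4(s) covers 2:s
floor of heap: 0:t, 1:s
completions by unplaced set U, small U first (add the entries for U minus each lowest piece of U):
  |U|=1: {3}:1  {4}:1
  |U|=2: {0,3}:1  {2,4}:1  {3,4}:2
  |U|=3: {0,3,4}:3  {1,2,4}:1  {2,3,4}:3
  start at 0(t): 4
  start at 1(s): 6
sum over floor = 10

10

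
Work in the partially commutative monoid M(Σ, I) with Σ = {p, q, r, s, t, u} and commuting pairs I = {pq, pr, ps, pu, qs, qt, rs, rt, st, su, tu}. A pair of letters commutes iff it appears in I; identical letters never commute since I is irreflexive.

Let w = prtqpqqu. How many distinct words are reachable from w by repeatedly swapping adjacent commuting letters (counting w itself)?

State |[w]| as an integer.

piece 0:p — minimal
piece 1:r — minimal
piece 2:t rests on {0:p}
piece 3:q rests on {1:r}
piece 4:p rests on {2:t}
piece 5:q rests on {3:q}
piece 6:q rests on {5:q}
piece 7:u rests on {6:q}
minimal pieces: {0:p, 1:r}
ways to finish when only these pieces remain (= sum over removing one remaining piece with nothing left below it):
  1 left: {4}→1  {7}→1
  2 left: {2,4}→1  {4,7}→2  {6,7}→1
  3 left: {0,2,4}→1  {2,4,7}→3  {4,6,7}→3  {5,6,7}→1
  4 left: {0,2,4,7}→4  {2,4,6,7}→6  {3,5,6,7}→1  {4,5,6,7}→4
  5 left: {0,2,4,6,7}→10  {1,3,5,6,7}→1  {2,4,5,6,7}→10  {3,4,5,6,7}→5
  6 left: {0,2,4,5,6,7}→20  {1,3,4,5,6,7}→6  {2,3,4,5,6,7}→15
  placing 0:p first → 21 extensions
  placing 1:r first → 35 extensions
total linear extensions = 56

56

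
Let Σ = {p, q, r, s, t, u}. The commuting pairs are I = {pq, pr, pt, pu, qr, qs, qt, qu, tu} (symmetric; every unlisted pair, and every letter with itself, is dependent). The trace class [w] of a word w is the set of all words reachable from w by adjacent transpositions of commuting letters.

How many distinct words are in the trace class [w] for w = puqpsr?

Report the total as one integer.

0(p) covers ∅
1(u) covers ∅
2(q) covers ∅
3(p) covers 0:p
4(s) covers 1:u, 3:p
5(r) covers 4:s
floor of heap: 0:p, 1:u, 2:q
completions by unplaced set U, small U first (add the entries for U minus each lowest piece of U):
  |U|=1: {2}:1  {5}:1
  |U|=2: {2,5}:2  {4,5}:1
  |U|=3: {1,4,5}:1  {2,4,5}:3  {3,4,5}:1
  |U|=4: {0,3,4,5}:1  {1,2,4,5}:4  {1,3,4,5}:2  {2,3,4,5}:4
  start at 0(p): 10
  start at 1(u): 5
  start at 2(q): 3
sum over floor = 18

18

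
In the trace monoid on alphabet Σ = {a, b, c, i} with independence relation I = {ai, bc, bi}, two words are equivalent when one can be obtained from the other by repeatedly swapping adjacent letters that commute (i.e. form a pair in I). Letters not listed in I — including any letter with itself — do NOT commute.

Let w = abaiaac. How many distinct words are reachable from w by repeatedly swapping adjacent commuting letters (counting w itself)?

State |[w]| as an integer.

piece 0:a — minimal
piece 1:b rests on {0:a}
piece 2:a rests on {1:b}
piece 3:i — minimal
piece 4:a rests on {2:a}
piece 5:a rests on {4:a}
piece 6:c rests on {3:i, 5:a}
minimal pieces: {0:a, 3:i}
ways to finish when only these pieces remain (= sum over removing one remaining piece with nothing left below it):
  1 left: {6}→1
  2 left: {3,6}→1  {5,6}→1
  3 left: {3,5,6}→2  {4,5,6}→1
  4 left: {2,4,5,6}→1  {3,4,5,6}→3
  5 left: {1,2,4,5,6}→1  {2,3,4,5,6}→4
  placing 0:a first → 5 extensions
  placing 3:i first → 1 extensions
total linear extensions = 6

6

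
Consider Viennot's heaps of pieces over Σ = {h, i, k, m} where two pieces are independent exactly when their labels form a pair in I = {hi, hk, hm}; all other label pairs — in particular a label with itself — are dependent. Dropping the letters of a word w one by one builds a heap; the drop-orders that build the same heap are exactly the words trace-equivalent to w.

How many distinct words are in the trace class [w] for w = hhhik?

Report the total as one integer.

10

0(h) covers ∅
1(h) covers 0:h
2(h) covers 1:h
3(i) covers ∅
4(k) covers 3:i
floor of heap: 0:h, 3:i
completions by unplaced set U, small U first (add the entries for U minus each lowest piece of U):
  |U|=1: {2}:1  {4}:1
  |U|=2: {1,2}:1  {2,4}:2  {3,4}:1
  |U|=3: {0,1,2}:1  {1,2,4}:3  {2,3,4}:3
  start at 0(h): 6
  start at 3(i): 4
sum over floor = 10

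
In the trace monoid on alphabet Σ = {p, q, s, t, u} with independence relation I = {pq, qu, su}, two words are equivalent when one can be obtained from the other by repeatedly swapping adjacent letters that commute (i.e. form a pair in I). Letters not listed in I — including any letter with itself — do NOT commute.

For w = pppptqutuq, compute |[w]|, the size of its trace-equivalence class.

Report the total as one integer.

4

drop 0:p onto floor
drop 1:p onto {0:p}
drop 2:p onto {1:p}
drop 3:p onto {2:p}
drop 4:t onto {3:p}
drop 5:q onto {4:t}
drop 6:u onto {4:t}
drop 7:t onto {5:q, 6:u}
drop 8:u onto {7:t}
drop 9:q onto {7:t}
ground layer = {0:p}
drop-orders for the pieces not yet dropped (sum over which currently-grounded one goes next):
  1 to go: {8} 1  {9} 1
  2 to go: {8,9} 2
  3 to go: {7,8,9} 2
  4 to go: {5,7,8,9} 2  {6,7,8,9} 2
  5 to go: {5,6,7,8,9} 4
  6 to go: {4,5,6,7,8,9} 4
  7 to go: {3,4,5,6,7,8,9} 4
  8 to go: {2,3,4,5,6,7,8,9} 4
  if 0:p drops first: 4 orders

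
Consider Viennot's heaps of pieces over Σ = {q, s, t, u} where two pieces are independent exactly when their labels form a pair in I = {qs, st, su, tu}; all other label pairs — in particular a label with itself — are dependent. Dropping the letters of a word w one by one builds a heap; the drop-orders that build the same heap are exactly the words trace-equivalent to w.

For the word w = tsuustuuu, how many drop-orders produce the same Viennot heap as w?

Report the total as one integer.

piece 0:t — minimal
piece 1:s — minimal
piece 2:u — minimal
piece 3:u rests on {2:u}
piece 4:s rests on {1:s}
piece 5:t rests on {0:t}
piece 6:u rests on {3:u}
piece 7:u rests on {6:u}
piece 8:u rests on {7:u}
minimal pieces: {0:t, 1:s, 2:u}
ways to finish when only these pieces remain (= sum over removing one remaining piece with nothing left below it):
  1 left: {4}→1  {5}→1  {8}→1
  2 left: {0,5}→1  {1,4}→1  {4,5}→2  {4,8}→2  {5,8}→2  {7,8}→1
  3 left: {0,4,5}→3  {0,5,8}→3  {1,4,5}→3  {1,4,8}→3  {4,5,8}→6  {4,7,8}→3  {5,7,8}→3  {6,7,8}→1
  4 left: {0,1,4,5}→6  {0,4,5,8}→12  {0,5,7,8}→6  {1,4,5,8}→12  {1,4,7,8}→6  {3,6,7,8}→1  {4,5,7,8}→12  {4,6,7,8}→4  {5,6,7,8}→4
  5 left: {0,1,4,5,8}→30  {0,4,5,7,8}→30  {0,5,6,7,8}→10  {1,4,5,7,8}→30  {1,4,6,7,8}→10  {2,3,6,7,8}→1  {3,4,6,7,8}→5  {3,5,6,7,8}→5  {4,5,6,7,8}→20
  6 left: {0,1,4,5,7,8}→90  {0,3,5,6,7,8}→15  {0,4,5,6,7,8}→60  {1,3,4,6,7,8}→15  {1,4,5,6,7,8}→60  {2,3,4,6,7,8}→6  {2,3,5,6,7,8}→6  {3,4,5,6,7,8}→30
  7 left: {0,1,4,5,6,7,8}→210  {0,2,3,5,6,7,8}→21  {0,3,4,5,6,7,8}→105  {1,2,3,4,6,7,8}→21  {1,3,4,5,6,7,8}→105  {2,3,4,5,6,7,8}→42
  placing 0:t first → 168 extensions
  placing 1:s first → 168 extensions
  placing 2:u first → 420 extensions
total linear extensions = 756

756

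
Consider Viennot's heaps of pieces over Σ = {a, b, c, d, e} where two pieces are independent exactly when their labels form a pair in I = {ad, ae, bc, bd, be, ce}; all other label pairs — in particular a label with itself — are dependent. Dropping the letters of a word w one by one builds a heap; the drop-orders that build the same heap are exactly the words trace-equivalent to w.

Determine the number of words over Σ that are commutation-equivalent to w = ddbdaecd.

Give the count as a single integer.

#0=d has no predecessor
#1=d depends on [0:d]
#2=b has no predecessor
#3=d depends on [1:d]
#4=a depends on [2:b]
#5=e depends on [3:d]
#6=c depends on [3:d, 4:a]
#7=d depends on [5:e, 6:c]
sources: [0:d, 2:b]
N(rest) = Σ N(rest − s) over sources s of rest; N(one piece) = 1:
  size 1 → [7]=1
  size 2 → [5,7]=1  [6,7]=1
  size 3 → [4,6,7]=1  [5,6,7]=2
  size 4 → [2,4,6,7]=1  [3,5,6,7]=2  [4,5,6,7]=3
  size 5 → [1,3,5,6,7]=2  [2,4,5,6,7]=4  [3,4,5,6,7]=5
  size 6 → [0,1,3,5,6,7]=2  [1,3,4,5,6,7]=7  [2,3,4,5,6,7]=9
  first=0(d) contributes 16
  first=2(b) contributes 9
|[w]| = 25

25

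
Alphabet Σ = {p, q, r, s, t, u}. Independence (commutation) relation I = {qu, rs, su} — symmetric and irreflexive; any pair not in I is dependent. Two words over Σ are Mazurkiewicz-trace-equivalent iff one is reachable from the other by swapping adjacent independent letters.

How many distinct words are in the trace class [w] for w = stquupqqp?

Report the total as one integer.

3

#0=s has no predecessor
#1=t depends on [0:s]
#2=q depends on [1:t]
#3=u depends on [1:t]
#4=u depends on [3:u]
#5=p depends on [2:q, 4:u]
#6=q depends on [5:p]
#7=q depends on [6:q]
#8=p depends on [7:q]
sources: [0:s]
N(rest) = Σ N(rest − s) over sources s of rest; N(one piece) = 1:
  size 1 → [8]=1
  size 2 → [7,8]=1
  size 3 → [6,7,8]=1
  size 4 → [5,6,7,8]=1
  size 5 → [2,5,6,7,8]=1  [4,5,6,7,8]=1
  size 6 → [2,4,5,6,7,8]=2  [3,4,5,6,7,8]=1
  size 7 → [2,3,4,5,6,7,8]=3
  first=0(s) contributes 3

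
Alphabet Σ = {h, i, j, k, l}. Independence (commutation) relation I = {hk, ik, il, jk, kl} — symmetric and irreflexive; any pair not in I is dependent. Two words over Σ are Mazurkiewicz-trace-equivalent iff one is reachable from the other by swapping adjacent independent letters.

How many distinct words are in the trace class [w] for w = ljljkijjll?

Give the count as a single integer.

10

drop 0:l onto floor
drop 1:j onto {0:l}
drop 2:l onto {1:j}
drop 3:j onto {2:l}
drop 4:k onto floor
drop 5:i onto {3:j}
drop 6:j onto {5:i}
drop 7:j onto {6:j}
drop 8:l onto {7:j}
drop 9:l onto {8:l}
ground layer = {0:l, 4:k}
drop-orders for the pieces not yet dropped (sum over which currently-grounded one goes next):
  1 to go: {4} 1  {9} 1
  2 to go: {4,9} 2  {8,9} 1
  3 to go: {4,8,9} 3  {7,8,9} 1
  4 to go: {4,7,8,9} 4  {6,7,8,9} 1
  5 to go: {4,6,7,8,9} 5  {5,6,7,8,9} 1
  6 to go: {3,5,6,7,8,9} 1  {4,5,6,7,8,9} 6
  7 to go: {2,3,5,6,7,8,9} 1  {3,4,5,6,7,8,9} 7
  8 to go: {1,2,3,5,6,7,8,9} 1  {2,3,4,5,6,7,8,9} 8
  if 0:l drops first: 9 orders
  if 4:k drops first: 1 orders
heap linearizations: 10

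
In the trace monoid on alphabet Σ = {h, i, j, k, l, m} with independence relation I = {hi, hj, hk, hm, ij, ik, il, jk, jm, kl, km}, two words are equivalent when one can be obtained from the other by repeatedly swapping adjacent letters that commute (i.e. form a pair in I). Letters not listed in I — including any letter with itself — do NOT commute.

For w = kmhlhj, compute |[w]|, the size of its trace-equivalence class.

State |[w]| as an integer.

0(k) covers ∅
1(m) covers ∅
2(h) covers ∅
3(l) covers 1:m, 2:h
4(h) covers 3:l
5(j) covers 3:l
floor of heap: 0:k, 1:m, 2:h
completions by unplaced set U, small U first (add the entries for U minus each lowest piece of U):
  |U|=1: {0}:1  {4}:1  {5}:1
  |U|=2: {0,4}:2  {0,5}:2  {4,5}:2
  |U|=3: {0,4,5}:6  {3,4,5}:2
  |U|=4: {0,3,4,5}:8  {1,3,4,5}:2  {2,3,4,5}:2
  start at 0(k): 4
  start at 1(m): 10
  start at 2(h): 10
sum over floor = 24

24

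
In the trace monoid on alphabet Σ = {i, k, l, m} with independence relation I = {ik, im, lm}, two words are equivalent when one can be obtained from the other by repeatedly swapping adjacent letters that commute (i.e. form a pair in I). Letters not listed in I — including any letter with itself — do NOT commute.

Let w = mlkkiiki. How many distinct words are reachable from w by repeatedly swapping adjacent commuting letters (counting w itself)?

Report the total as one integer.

drop 0:m onto floor
drop 1:l onto floor
drop 2:k onto {0:m, 1:l}
drop 3:k onto {2:k}
drop 4:i onto {1:l}
drop 5:i onto {4:i}
drop 6:k onto {3:k}
drop 7:i onto {5:i}
ground layer = {0:m, 1:l}
drop-orders for the pieces not yet dropped (sum over which currently-grounded one goes next):
  1 to go: {6} 1  {7} 1
  2 to go: {3,6} 1  {5,7} 1  {6,7} 2
  3 to go: {2,3,6} 1  {3,6,7} 3  {4,5,7} 1  {5,6,7} 3
  4 to go: {0,2,3,6} 1  {2,3,6,7} 4  {3,5,6,7} 6  {4,5,6,7} 4
  5 to go: {0,2,3,6,7} 5  {2,3,5,6,7} 10  {3,4,5,6,7} 10
  6 to go: {0,2,3,5,6,7} 15  {2,3,4,5,6,7} 20
  if 0:m drops first: 20 orders
  if 1:l drops first: 35 orders
heap linearizations: 55

55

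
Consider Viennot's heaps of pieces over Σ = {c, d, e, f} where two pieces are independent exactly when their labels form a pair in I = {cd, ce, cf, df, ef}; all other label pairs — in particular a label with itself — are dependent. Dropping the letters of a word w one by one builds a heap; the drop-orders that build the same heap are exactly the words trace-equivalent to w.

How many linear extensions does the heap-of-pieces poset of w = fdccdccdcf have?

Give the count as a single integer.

#0=f has no predecessor
#1=d has no predecessor
#2=c has no predecessor
#3=c depends on [2:c]
#4=d depends on [1:d]
#5=c depends on [3:c]
#6=c depends on [5:c]
#7=d depends on [4:d]
#8=c depends on [6:c]
#9=f depends on [0:f]
sources: [0:f, 1:d, 2:c]
N(rest) = Σ N(rest − s) over sources s of rest; N(one piece) = 1:
  size 1 → [7]=1  [8]=1  [9]=1
  size 2 → [0,9]=1  [4,7]=1  [6,8]=1  [7,8]=2  [7,9]=2  [8,9]=2
  size 3 → [0,7,9]=3  [0,8,9]=3  [1,4,7]=1  [4,7,8]=3  [4,7,9]=3  [5,6,8]=1  [6,7,8]=3  [6,8,9]=3  [7,8,9]=6
  size 4 → [0,4,7,9]=6  [0,6,8,9]=6  [0,7,8,9]=12  [1,4,7,8]=4  [1,4,7,9]=4  [3,5,6,8]=1  [4,6,7,8]=6  [4,7,8,9]=12  [5,6,7,8]=4  [5,6,8,9]=4  [6,7,8,9]=12
  size 5 → [0,1,4,7,9]=10  [0,4,7,8,9]=30  [0,5,6,8,9]=10  [0,6,7,8,9]=30  [1,4,6,7,8]=10  [1,4,7,8,9]=20  [2,3,5,6,8]=1  [3,5,6,7,8]=5  [3,5,6,8,9]=5  [4,5,6,7,8]=10  [4,6,7,8,9]=30  [5,6,7,8,9]=20
  size 6 → [0,1,4,7,8,9]=60  [0,3,5,6,8,9]=15  [0,4,6,7,8,9]=90  [0,5,6,7,8,9]=60  [1,4,5,6,7,8]=20  [1,4,6,7,8,9]=60  [2,3,5,6,7,8]=6  [2,3,5,6,8,9]=6  [3,4,5,6,7,8]=15  [3,5,6,7,8,9]=30  [4,5,6,7,8,9]=60
  size 7 → [0,1,4,6,7,8,9]=210  [0,2,3,5,6,8,9]=21  [0,3,5,6,7,8,9]=105  [0,4,5,6,7,8,9]=210  [1,3,4,5,6,7,8]=35  [1,4,5,6,7,8,9]=140  [2,3,4,5,6,7,8]=21  [2,3,5,6,7,8,9]=42  [3,4,5,6,7,8,9]=105
  size 8 → [0,1,4,5,6,7,8,9]=560  [0,2,3,5,6,7,8,9]=168  [0,3,4,5,6,7,8,9]=420  [1,2,3,4,5,6,7,8]=56  [1,3,4,5,6,7,8,9]=280  [2,3,4,5,6,7,8,9]=168
  first=0(f) contributes 504
  first=1(d) contributes 756
  first=2(c) contributes 1260
|[w]| = 2520

2520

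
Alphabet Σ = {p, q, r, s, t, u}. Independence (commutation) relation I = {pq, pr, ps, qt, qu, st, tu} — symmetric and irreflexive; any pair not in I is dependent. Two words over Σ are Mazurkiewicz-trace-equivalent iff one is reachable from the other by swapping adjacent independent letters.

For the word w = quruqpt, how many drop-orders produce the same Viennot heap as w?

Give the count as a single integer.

drop 0:q onto floor
drop 1:u onto floor
drop 2:r onto {0:q, 1:u}
drop 3:u onto {2:r}
drop 4:q onto {2:r}
drop 5:p onto {3:u}
drop 6:t onto {5:p}
ground layer = {0:q, 1:u}
drop-orders for the pieces not yet dropped (sum over which currently-grounded one goes next):
  1 to go: {4} 1  {6} 1
  2 to go: {4,6} 2  {5,6} 1
  3 to go: {3,5,6} 1  {4,5,6} 3
  4 to go: {3,4,5,6} 4
  5 to go: {2,3,4,5,6} 4
  if 0:q drops first: 4 orders
  if 1:u drops first: 4 orders
heap linearizations: 8

8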